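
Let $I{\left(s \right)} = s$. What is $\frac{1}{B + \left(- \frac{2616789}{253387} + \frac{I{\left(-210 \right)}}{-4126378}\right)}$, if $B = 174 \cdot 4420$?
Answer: $\frac{522785271143}{402058297426983954} \approx 1.3003 \cdot 10^{-6}$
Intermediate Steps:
$B = 769080$
$\frac{1}{B + \left(- \frac{2616789}{253387} + \frac{I{\left(-210 \right)}}{-4126378}\right)} = \frac{1}{769080 - \left(- \frac{105}{2063189} + \frac{2616789}{253387}\right)} = \frac{1}{769080 - \frac{5398903674486}{522785271143}} = \frac{1}{\frac{402058297426983954}{522785271143}} = \frac{522785271143}{402058297426983954}$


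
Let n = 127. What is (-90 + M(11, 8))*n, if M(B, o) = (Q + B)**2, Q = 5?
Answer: 21082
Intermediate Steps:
M(B, o) = (5 + B)**2
(-90 + M(11, 8))*n = (-90 + (5 + 11)**2)*127 = (-90 + 16**2)*127 = (-90 + 256)*127 = 166*127 = 21082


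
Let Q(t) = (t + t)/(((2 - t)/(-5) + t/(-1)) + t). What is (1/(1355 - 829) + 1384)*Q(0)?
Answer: 0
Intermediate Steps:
Q(t) = 2*t/(-⅖ + t/5) (Q(t) = (2*t)/(((2 - t)*(-⅕) + t*(-1)) + t) = (2*t)/(((-⅖ + t/5) - t) + t) = (2*t)/((-⅖ - 4*t/5) + t) = (2*t)/(-⅖ + t/5) = 2*t/(-⅖ + t/5))
(1/(1355 - 829) + 1384)*Q(0) = (1/(1355 - 829) + 1384)*(10*0/(-2 + 0)) = (1/526 + 1384)*(10*0/(-2)) = (1/526 + 1384)*(10*0*(-½)) = (727985/526)*0 = 0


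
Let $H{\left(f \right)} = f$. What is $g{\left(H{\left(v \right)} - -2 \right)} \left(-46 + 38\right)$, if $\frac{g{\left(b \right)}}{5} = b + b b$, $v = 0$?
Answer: $-240$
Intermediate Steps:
$g{\left(b \right)} = 5 b + 5 b^{2}$ ($g{\left(b \right)} = 5 \left(b + b b\right) = 5 \left(b + b^{2}\right) = 5 b + 5 b^{2}$)
$g{\left(H{\left(v \right)} - -2 \right)} \left(-46 + 38\right) = 5 \left(0 - -2\right) \left(1 + \left(0 - -2\right)\right) \left(-46 + 38\right) = 5 \left(0 + 2\right) \left(1 + \left(0 + 2\right)\right) \left(-8\right) = 5 \cdot 2 \left(1 + 2\right) \left(-8\right) = 5 \cdot 2 \cdot 3 \left(-8\right) = 30 \left(-8\right) = -240$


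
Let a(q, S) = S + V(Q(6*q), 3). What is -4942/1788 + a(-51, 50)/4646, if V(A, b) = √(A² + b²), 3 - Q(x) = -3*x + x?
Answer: -5717783/2076762 + 3*√41210/4646 ≈ -2.6221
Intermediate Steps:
Q(x) = 3 + 2*x (Q(x) = 3 - (-3*x + x) = 3 - (-2)*x = 3 + 2*x)
a(q, S) = S + √(9 + (3 + 12*q)²) (a(q, S) = S + √((3 + 2*(6*q))² + 3²) = S + √((3 + 12*q)² + 9) = S + √(9 + (3 + 12*q)²))
-4942/1788 + a(-51, 50)/4646 = -4942/1788 + (50 + 3*√(1 + (1 + 4*(-51))²))/4646 = -4942*1/1788 + (50 + 3*√(1 + (1 - 204)²))*(1/4646) = -2471/894 + (50 + 3*√(1 + (-203)²))*(1/4646) = -2471/894 + (50 + 3*√(1 + 41209))*(1/4646) = -2471/894 + (50 + 3*√41210)*(1/4646) = -2471/894 + (25/2323 + 3*√41210/4646) = -5717783/2076762 + 3*√41210/4646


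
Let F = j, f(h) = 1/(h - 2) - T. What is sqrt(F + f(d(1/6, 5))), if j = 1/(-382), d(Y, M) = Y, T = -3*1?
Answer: sqrt(43293206)/4202 ≈ 1.5659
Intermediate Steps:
T = -3
f(h) = 3 + 1/(-2 + h) (f(h) = 1/(h - 2) - 1*(-3) = 1/(-2 + h) + 3 = 3 + 1/(-2 + h))
j = -1/382 ≈ -0.0026178
F = -1/382 ≈ -0.0026178
sqrt(F + f(d(1/6, 5))) = sqrt(-1/382 + (-5 + 3/6)/(-2 + 1/6)) = sqrt(-1/382 + (-5 + 3*(1/6))/(-2 + 1/6)) = sqrt(-1/382 + (-5 + 1/2)/(-11/6)) = sqrt(-1/382 - 6/11*(-9/2)) = sqrt(-1/382 + 27/11) = sqrt(10303/4202) = sqrt(43293206)/4202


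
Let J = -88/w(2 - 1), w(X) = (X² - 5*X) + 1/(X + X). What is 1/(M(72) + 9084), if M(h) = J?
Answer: 7/63764 ≈ 0.00010978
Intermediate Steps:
w(X) = X² + 1/(2*X) - 5*X (w(X) = (X² - 5*X) + 1/(2*X) = X² + 1/(2*X) - 5*X)
J = 176/7 (J = -88/((2 - 1)² + 1/(2*(2 - 1)) - 5*(2 - 1)) = -88/(1² + (½)/1 - 5*1) = -88/(1 + (½)*1 - 5) = -88/(1 + ½ - 5) = -88/(-7/2) = -88*(-2/7) = 176/7 ≈ 25.143)
M(h) = 176/7
1/(M(72) + 9084) = 1/(176/7 + 9084) = 1/(63764/7) = 7/63764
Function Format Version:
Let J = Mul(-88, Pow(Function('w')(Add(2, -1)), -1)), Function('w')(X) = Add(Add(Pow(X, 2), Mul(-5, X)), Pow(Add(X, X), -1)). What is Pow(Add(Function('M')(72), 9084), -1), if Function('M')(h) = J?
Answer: Rational(7, 63764) ≈ 0.00010978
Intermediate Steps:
Function('w')(X) = Add(Pow(X, 2), Mul(Rational(1, 2), Pow(X, -1)), Mul(-5, X)) (Function('w')(X) = Add(Add(Pow(X, 2), Mul(-5, X)), Pow(Mul(2, X), -1)) = Add(Add(Pow(X, 2), Mul(-5, X)), Mul(Rational(1, 2), Pow(X, -1))) = Add(Pow(X, 2), Mul(Rational(1, 2), Pow(X, -1)), Mul(-5, X)))
J = Rational(176, 7) (J = Mul(-88, Pow(Add(Pow(Add(2, -1), 2), Mul(Rational(1, 2), Pow(Add(2, -1), -1)), Mul(-5, Add(2, -1))), -1)) = Mul(-88, Pow(Add(Pow(1, 2), Mul(Rational(1, 2), Pow(1, -1)), Mul(-5, 1)), -1)) = Mul(-88, Pow(Add(1, Mul(Rational(1, 2), 1), -5), -1)) = Mul(-88, Pow(Add(1, Rational(1, 2), -5), -1)) = Mul(-88, Pow(Rational(-7, 2), -1)) = Mul(-88, Rational(-2, 7)) = Rational(176, 7) ≈ 25.143)
Function('M')(h) = Rational(176, 7)
Pow(Add(Function('M')(72), 9084), -1) = Pow(Add(Rational(176, 7), 9084), -1) = Pow(Rational(63764, 7), -1) = Rational(7, 63764)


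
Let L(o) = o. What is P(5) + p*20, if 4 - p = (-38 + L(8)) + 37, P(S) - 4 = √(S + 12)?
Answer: -56 + √17 ≈ -51.877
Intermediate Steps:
P(S) = 4 + √(12 + S) (P(S) = 4 + √(S + 12) = 4 + √(12 + S))
p = -3 (p = 4 - ((-38 + 8) + 37) = 4 - (-30 + 37) = 4 - 1*7 = 4 - 7 = -3)
P(5) + p*20 = (4 + √(12 + 5)) - 3*20 = (4 + √17) - 60 = -56 + √17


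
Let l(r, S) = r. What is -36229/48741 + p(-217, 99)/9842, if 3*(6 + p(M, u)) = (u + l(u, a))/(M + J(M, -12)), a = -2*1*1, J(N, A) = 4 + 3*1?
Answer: -1784367913/2398544610 ≈ -0.74394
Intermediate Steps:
J(N, A) = 7 (J(N, A) = 4 + 3 = 7)
a = -2 (a = -2*1 = -2)
p(M, u) = -6 + 2*u/(3*(7 + M)) (p(M, u) = -6 + ((u + u)/(M + 7))/3 = -6 + ((2*u)/(7 + M))/3 = -6 + (2*u/(7 + M))/3 = -6 + 2*u/(3*(7 + M)))
-36229/48741 + p(-217, 99)/9842 = -36229/48741 + (2*(-63 + 99 - 9*(-217))/(3*(7 - 217)))/9842 = -36229*1/48741 + ((2/3)*(-63 + 99 + 1953)/(-210))*(1/9842) = -36229/48741 + ((2/3)*(-1/210)*1989)*(1/9842) = -36229/48741 - 221/35*1/9842 = -36229/48741 - 221/344470 = -1784367913/2398544610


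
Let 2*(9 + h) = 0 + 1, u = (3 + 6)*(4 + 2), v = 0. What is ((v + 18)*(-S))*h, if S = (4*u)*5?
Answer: 165240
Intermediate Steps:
u = 54 (u = 9*6 = 54)
h = -17/2 (h = -9 + (0 + 1)/2 = -9 + (1/2)*1 = -9 + 1/2 = -17/2 ≈ -8.5000)
S = 1080 (S = (4*54)*5 = 216*5 = 1080)
((v + 18)*(-S))*h = ((0 + 18)*(-1*1080))*(-17/2) = (18*(-1080))*(-17/2) = -19440*(-17/2) = 165240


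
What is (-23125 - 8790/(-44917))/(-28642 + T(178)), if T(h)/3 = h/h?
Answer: 1038696835/1286377963 ≈ 0.80746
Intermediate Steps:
T(h) = 3 (T(h) = 3*(h/h) = 3*1 = 3)
(-23125 - 8790/(-44917))/(-28642 + T(178)) = (-23125 - 8790/(-44917))/(-28642 + 3) = (-23125 - 8790*(-1/44917))/(-28639) = (-23125 + 8790/44917)*(-1/28639) = -1038696835/44917*(-1/28639) = 1038696835/1286377963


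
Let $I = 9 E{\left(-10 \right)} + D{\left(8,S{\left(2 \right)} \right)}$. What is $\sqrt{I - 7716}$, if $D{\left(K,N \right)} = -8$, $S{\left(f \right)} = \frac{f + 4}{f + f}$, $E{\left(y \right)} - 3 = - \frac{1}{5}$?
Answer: $\frac{i \sqrt{192470}}{5} \approx 87.743 i$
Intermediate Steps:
$E{\left(y \right)} = \frac{14}{5}$ ($E{\left(y \right)} = 3 - \frac{1}{5} = \frac{14}{5}$)
$S{\left(f \right)} = \frac{4 + f}{2 f}$
$I = \frac{86}{5}$ ($I = 9 \cdot \frac{14}{5} - 8 = \frac{126}{5} - 8 = \frac{86}{5} \approx 17.2$)
$\sqrt{I - 7716} = \sqrt{\frac{86}{5} - 7716} = \sqrt{- \frac{38494}{5}} = \frac{i \sqrt{192470}}{5}$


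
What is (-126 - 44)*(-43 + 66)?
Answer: -3910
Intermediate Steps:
(-126 - 44)*(-43 + 66) = -170*23 = -3910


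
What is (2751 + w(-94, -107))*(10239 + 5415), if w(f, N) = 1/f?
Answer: 2024007411/47 ≈ 4.3064e+7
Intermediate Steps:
(2751 + w(-94, -107))*(10239 + 5415) = (2751 + 1/(-94))*(10239 + 5415) = (2751 - 1/94)*15654 = (258593/94)*15654 = 2024007411/47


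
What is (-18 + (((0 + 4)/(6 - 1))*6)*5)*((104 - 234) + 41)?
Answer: -534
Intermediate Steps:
(-18 + (((0 + 4)/(6 - 1))*6)*5)*((104 - 234) + 41) = (-18 + ((4/5)*6)*5)*(-130 + 41) = (-18 + ((4*(⅕))*6)*5)*(-89) = (-18 + ((⅘)*6)*5)*(-89) = (-18 + (24/5)*5)*(-89) = (-18 + 24)*(-89) = 6*(-89) = -534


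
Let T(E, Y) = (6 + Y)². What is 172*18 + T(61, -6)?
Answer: 3096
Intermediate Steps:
172*18 + T(61, -6) = 172*18 + (6 - 6)² = 3096 + 0² = 3096 + 0 = 3096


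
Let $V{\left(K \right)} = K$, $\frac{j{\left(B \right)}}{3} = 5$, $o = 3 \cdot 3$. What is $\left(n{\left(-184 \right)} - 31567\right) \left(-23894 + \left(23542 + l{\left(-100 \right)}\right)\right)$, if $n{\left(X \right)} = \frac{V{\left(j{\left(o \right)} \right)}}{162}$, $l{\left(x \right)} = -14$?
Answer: $\frac{103981393}{9} \approx 1.1553 \cdot 10^{7}$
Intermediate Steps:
$o = 9$
$j{\left(B \right)} = 15$ ($j{\left(B \right)} = 3 \cdot 5 = 15$)
$n{\left(X \right)} = \frac{5}{54}$ ($n{\left(X \right)} = \frac{15}{162} = 15 \cdot \frac{1}{162} = \frac{5}{54}$)
$\left(n{\left(-184 \right)} - 31567\right) \left(-23894 + \left(23542 + l{\left(-100 \right)}\right)\right) = \left(\frac{5}{54} - 31567\right) \left(-23894 + \left(23542 - 14\right)\right) = - \frac{1704613 \left(-23894 + 23528\right)}{54} = \left(- \frac{1704613}{54}\right) \left(-366\right) = \frac{103981393}{9}$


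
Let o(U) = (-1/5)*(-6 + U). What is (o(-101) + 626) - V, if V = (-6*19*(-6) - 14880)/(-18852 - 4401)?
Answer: 25066327/38755 ≈ 646.79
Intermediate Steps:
V = 4732/7751 (V = (-114*(-6) - 14880)/(-23253) = (684 - 14880)*(-1/23253) = -14196*(-1/23253) = 4732/7751 ≈ 0.61050)
o(U) = 6/5 - U/5 (o(U) = (-1*1/5)*(-6 + U) = -(-6 + U)/5 = 6/5 - U/5)
(o(-101) + 626) - V = ((6/5 - 1/5*(-101)) + 626) - 1*4732/7751 = ((6/5 + 101/5) + 626) - 4732/7751 = (107/5 + 626) - 4732/7751 = 3237/5 - 4732/7751 = 25066327/38755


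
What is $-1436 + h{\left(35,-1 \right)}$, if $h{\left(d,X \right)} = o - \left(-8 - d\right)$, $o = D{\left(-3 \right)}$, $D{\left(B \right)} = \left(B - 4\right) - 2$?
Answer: $-1402$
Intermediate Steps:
$D{\left(B \right)} = -6 + B$ ($D{\left(B \right)} = \left(-4 + B\right) - 2 = -6 + B$)
$o = -9$ ($o = -6 - 3 = -9$)
$h{\left(d,X \right)} = -1 + d$ ($h{\left(d,X \right)} = -9 - \left(-8 - d\right) = -9 + \left(8 + d\right) = -1 + d$)
$-1436 + h{\left(35,-1 \right)} = -1436 + \left(-1 + 35\right) = -1436 + 34 = -1402$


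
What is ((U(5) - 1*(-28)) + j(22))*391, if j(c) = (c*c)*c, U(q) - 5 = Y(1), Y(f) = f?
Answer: 4176662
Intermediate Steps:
U(q) = 6 (U(q) = 5 + 1 = 6)
j(c) = c³ (j(c) = c²*c = c³)
((U(5) - 1*(-28)) + j(22))*391 = ((6 - 1*(-28)) + 22³)*391 = ((6 + 28) + 10648)*391 = (34 + 10648)*391 = 10682*391 = 4176662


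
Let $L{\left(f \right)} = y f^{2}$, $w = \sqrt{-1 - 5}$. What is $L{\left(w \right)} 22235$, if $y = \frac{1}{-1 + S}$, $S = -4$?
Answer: $26682$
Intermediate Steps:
$y = - \frac{1}{5}$ ($y = \frac{1}{-1 - 4} = \frac{1}{-5} = - \frac{1}{5} \approx -0.2$)
$w = i \sqrt{6}$ ($w = \sqrt{-6} = i \sqrt{6} \approx 2.4495 i$)
$L{\left(f \right)} = - \frac{f^{2}}{5}$
$L{\left(w \right)} 22235 = - \frac{\left(i \sqrt{6}\right)^{2}}{5} \cdot 22235 = \left(- \frac{1}{5}\right) \left(-6\right) 22235 = \frac{6}{5} \cdot 22235 = 26682$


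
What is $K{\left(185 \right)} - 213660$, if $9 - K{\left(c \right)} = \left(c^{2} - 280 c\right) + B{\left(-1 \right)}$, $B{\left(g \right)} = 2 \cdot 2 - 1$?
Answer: $-196079$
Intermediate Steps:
$B{\left(g \right)} = 3$ ($B{\left(g \right)} = 4 - 1 = 3$)
$K{\left(c \right)} = 6 - c^{2} + 280 c$ ($K{\left(c \right)} = 9 - \left(\left(c^{2} - 280 c\right) + 3\right) = 9 - \left(3 + c^{2} - 280 c\right) = 6 - c^{2} + 280 c$)
$K{\left(185 \right)} - 213660 = \left(6 - 185^{2} + 280 \cdot 185\right) - 213660 = \left(6 - 34225 + 51800\right) - 213660 = 17581 - 213660 = -196079$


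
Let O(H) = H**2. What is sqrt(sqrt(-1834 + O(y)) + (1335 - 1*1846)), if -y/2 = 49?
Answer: sqrt(-511 + sqrt(7770)) ≈ 20.563*I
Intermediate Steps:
y = -98 (y = -2*49 = -98)
sqrt(sqrt(-1834 + O(y)) + (1335 - 1*1846)) = sqrt(sqrt(-1834 + (-98)**2) + (1335 - 1*1846)) = sqrt(sqrt(-1834 + 9604) + (1335 - 1846)) = sqrt(sqrt(7770) - 511) = sqrt(-511 + sqrt(7770))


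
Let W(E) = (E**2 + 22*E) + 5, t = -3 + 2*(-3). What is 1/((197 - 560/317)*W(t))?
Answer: -317/6931568 ≈ -4.5733e-5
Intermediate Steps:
t = -9 (t = -3 - 6 = -9)
W(E) = 5 + E**2 + 22*E
1/((197 - 560/317)*W(t)) = 1/((197 - 560/317)*(5 + (-9)**2 + 22*(-9))) = 1/((197 - 560*1/317)*(5 + 81 - 198)) = 1/((197 - 560/317)*(-112)) = -1/112/(61889/317) = (317/61889)*(-1/112) = -317/6931568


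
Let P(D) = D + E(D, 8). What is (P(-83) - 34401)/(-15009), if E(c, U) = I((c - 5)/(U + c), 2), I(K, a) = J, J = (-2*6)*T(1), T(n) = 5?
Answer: 34544/15009 ≈ 2.3016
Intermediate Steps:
J = -60 (J = -2*6*5 = -12*5 = -60)
I(K, a) = -60
E(c, U) = -60
P(D) = -60 + D (P(D) = D - 60 = -60 + D)
(P(-83) - 34401)/(-15009) = ((-60 - 83) - 34401)/(-15009) = (-143 - 34401)*(-1/15009) = -34544*(-1/15009) = 34544/15009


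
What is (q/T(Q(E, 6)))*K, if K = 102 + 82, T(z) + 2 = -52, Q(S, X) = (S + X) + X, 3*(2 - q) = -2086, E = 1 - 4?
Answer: -192464/81 ≈ -2376.1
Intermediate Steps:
E = -3
q = 2092/3 (q = 2 - 1/3*(-2086) = 2 + 2086/3 = 2092/3 ≈ 697.33)
Q(S, X) = S + 2*X
T(z) = -54 (T(z) = -2 - 52 = -54)
K = 184
(q/T(Q(E, 6)))*K = ((2092/3)/(-54))*184 = ((2092/3)*(-1/54))*184 = -1046/81*184 = -192464/81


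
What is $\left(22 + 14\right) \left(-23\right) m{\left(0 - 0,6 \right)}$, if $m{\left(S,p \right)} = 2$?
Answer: $-1656$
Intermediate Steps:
$\left(22 + 14\right) \left(-23\right) m{\left(0 - 0,6 \right)} = \left(22 + 14\right) \left(-23\right) 2 = 36 \left(-23\right) 2 = \left(-828\right) 2 = -1656$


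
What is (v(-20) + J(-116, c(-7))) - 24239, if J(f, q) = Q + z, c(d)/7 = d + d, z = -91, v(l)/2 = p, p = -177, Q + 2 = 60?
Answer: -24626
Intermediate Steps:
Q = 58 (Q = -2 + 60 = 58)
v(l) = -354 (v(l) = 2*(-177) = -354)
c(d) = 14*d (c(d) = 7*(d + d) = 7*(2*d) = 14*d)
J(f, q) = -33 (J(f, q) = 58 - 91 = -33)
(v(-20) + J(-116, c(-7))) - 24239 = (-354 - 33) - 24239 = -387 - 24239 = -24626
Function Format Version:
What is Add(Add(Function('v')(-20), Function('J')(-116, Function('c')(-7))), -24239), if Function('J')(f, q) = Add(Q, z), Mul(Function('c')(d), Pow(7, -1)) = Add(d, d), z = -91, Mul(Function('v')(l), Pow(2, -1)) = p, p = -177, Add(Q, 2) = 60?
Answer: -24626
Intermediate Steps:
Q = 58 (Q = Add(-2, 60) = 58)
Function('v')(l) = -354 (Function('v')(l) = Mul(2, -177) = -354)
Function('c')(d) = Mul(14, d) (Function('c')(d) = Mul(7, Add(d, d)) = Mul(7, Mul(2, d)) = Mul(14, d))
Function('J')(f, q) = -33 (Function('J')(f, q) = Add(58, -91) = -33)
Add(Add(Function('v')(-20), Function('J')(-116, Function('c')(-7))), -24239) = Add(Add(-354, -33), -24239) = Add(-387, -24239) = -24626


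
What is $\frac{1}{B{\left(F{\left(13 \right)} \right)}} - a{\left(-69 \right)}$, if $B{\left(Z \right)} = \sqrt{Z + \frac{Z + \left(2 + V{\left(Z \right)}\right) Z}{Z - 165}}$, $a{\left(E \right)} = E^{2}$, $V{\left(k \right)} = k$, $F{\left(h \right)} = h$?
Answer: $-4761 + \frac{\sqrt{4199}}{221} \approx -4760.7$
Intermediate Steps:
$B{\left(Z \right)} = \sqrt{Z + \frac{Z + Z \left(2 + Z\right)}{-165 + Z}}$ ($B{\left(Z \right)} = \sqrt{Z + \frac{Z + \left(2 + Z\right) Z}{Z - 165}} = \sqrt{Z + \frac{Z + Z \left(2 + Z\right)}{-165 + Z}}$)
$\frac{1}{B{\left(F{\left(13 \right)} \right)}} - a{\left(-69 \right)} = \frac{1}{\sqrt{2} \sqrt{\frac{13 \left(-81 + 13\right)}{-165 + 13}}} - \left(-69\right)^{2} = \frac{1}{\sqrt{2} \sqrt{13 \frac{1}{-152} \left(-68\right)}} - 4761 = \frac{1}{\sqrt{2} \sqrt{13 \left(- \frac{1}{152}\right) \left(-68\right)}} - 4761 = \frac{1}{\sqrt{2} \sqrt{\frac{221}{38}}} - 4761 = \frac{1}{\sqrt{2} \frac{\sqrt{8398}}{38}} - 4761 = \frac{1}{\frac{1}{19} \sqrt{4199}} - 4761 = \frac{\sqrt{4199}}{221} - 4761 = -4761 + \frac{\sqrt{4199}}{221}$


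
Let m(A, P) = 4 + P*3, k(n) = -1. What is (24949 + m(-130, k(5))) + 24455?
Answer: 49405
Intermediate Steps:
m(A, P) = 4 + 3*P
(24949 + m(-130, k(5))) + 24455 = (24949 + (4 + 3*(-1))) + 24455 = (24949 + (4 - 3)) + 24455 = (24949 + 1) + 24455 = 24950 + 24455 = 49405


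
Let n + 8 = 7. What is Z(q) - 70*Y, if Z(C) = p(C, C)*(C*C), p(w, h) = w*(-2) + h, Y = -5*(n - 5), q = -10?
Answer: -1100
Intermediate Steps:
n = -1 (n = -8 + 7 = -1)
Y = 30 (Y = -5*(-1 - 5) = -5*(-6) = 30)
p(w, h) = h - 2*w (p(w, h) = -2*w + h = h - 2*w)
Z(C) = -C**3 (Z(C) = (C - 2*C)*(C*C) = (-C)*C**2 = -C**3)
Z(q) - 70*Y = -1*(-10)**3 - 70*30 = -1*(-1000) - 2100 = 1000 - 2100 = -1100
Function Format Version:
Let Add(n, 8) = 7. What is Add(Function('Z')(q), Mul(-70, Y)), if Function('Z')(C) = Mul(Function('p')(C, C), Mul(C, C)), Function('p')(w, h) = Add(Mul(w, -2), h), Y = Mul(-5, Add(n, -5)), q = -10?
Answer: -1100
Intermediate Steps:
n = -1 (n = Add(-8, 7) = -1)
Y = 30 (Y = Mul(-5, Add(-1, -5)) = Mul(-5, -6) = 30)
Function('p')(w, h) = Add(h, Mul(-2, w)) (Function('p')(w, h) = Add(Mul(-2, w), h) = Add(h, Mul(-2, w)))
Function('Z')(C) = Mul(-1, Pow(C, 3)) (Function('Z')(C) = Mul(Add(C, Mul(-2, C)), Mul(C, C)) = Mul(Mul(-1, C), Pow(C, 2)) = Mul(-1, Pow(C, 3)))
Add(Function('Z')(q), Mul(-70, Y)) = Add(Mul(-1, Pow(-10, 3)), Mul(-70, 30)) = Add(Mul(-1, -1000), -2100) = Add(1000, -2100) = -1100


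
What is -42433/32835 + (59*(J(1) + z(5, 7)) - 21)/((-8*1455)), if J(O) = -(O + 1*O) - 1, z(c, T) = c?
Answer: -341653/262680 ≈ -1.3006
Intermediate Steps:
J(O) = -1 - 2*O (J(O) = -(O + O) - 1 = -2*O - 1 = -1 - 2*O)
-42433/32835 + (59*(J(1) + z(5, 7)) - 21)/((-8*1455)) = -42433/32835 + (59*((-1 - 2*1) + 5) - 21)/((-8*1455)) = -42433*1/32835 + (59*((-1 - 2) + 5) - 21)/(-11640) = -42433/32835 + (59*(-3 + 5) - 21)*(-1/11640) = -42433/32835 + (59*2 - 21)*(-1/11640) = -42433/32835 + (118 - 21)*(-1/11640) = -42433/32835 + 97*(-1/11640) = -42433/32835 - 1/120 = -341653/262680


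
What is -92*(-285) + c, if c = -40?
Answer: 26180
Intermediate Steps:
-92*(-285) + c = -92*(-285) - 40 = 26220 - 40 = 26180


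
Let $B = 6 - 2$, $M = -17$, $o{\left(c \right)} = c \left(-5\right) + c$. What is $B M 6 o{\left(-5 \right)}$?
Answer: $-8160$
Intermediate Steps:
$o{\left(c \right)} = - 4 c$ ($o{\left(c \right)} = - 5 c + c = - 4 c$)
$B = 4$
$B M 6 o{\left(-5 \right)} = 4 \left(-17\right) 6 \left(\left(-4\right) \left(-5\right)\right) = - 68 \cdot 6 \cdot 20 = \left(-68\right) 120 = -8160$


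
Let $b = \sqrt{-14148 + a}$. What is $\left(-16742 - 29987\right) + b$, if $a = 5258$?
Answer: $-46729 + i \sqrt{8890} \approx -46729.0 + 94.287 i$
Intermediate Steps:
$b = i \sqrt{8890}$ ($b = \sqrt{-14148 + 5258} = \sqrt{-8890} = i \sqrt{8890} \approx 94.287 i$)
$\left(-16742 - 29987\right) + b = \left(-16742 - 29987\right) + i \sqrt{8890} = -46729 + i \sqrt{8890}$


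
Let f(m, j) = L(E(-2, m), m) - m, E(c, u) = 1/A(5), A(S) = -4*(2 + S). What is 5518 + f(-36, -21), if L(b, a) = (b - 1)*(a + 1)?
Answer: 22361/4 ≈ 5590.3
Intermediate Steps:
A(S) = -8 - 4*S
E(c, u) = -1/28 (E(c, u) = 1/(-8 - 4*5) = 1/(-8 - 20) = 1/(-28) = -1/28)
L(b, a) = (1 + a)*(-1 + b) (L(b, a) = (-1 + b)*(1 + a) = (1 + a)*(-1 + b))
f(m, j) = -29/28 - 57*m/28 (f(m, j) = (-1 - 1/28 - m + m*(-1/28)) - m = (-1 - 1/28 - m - m/28) - m = (-29/28 - 29*m/28) - m = -29/28 - 57*m/28)
5518 + f(-36, -21) = 5518 + (-29/28 - 57/28*(-36)) = 5518 + (-29/28 + 513/7) = 5518 + 289/4 = 22361/4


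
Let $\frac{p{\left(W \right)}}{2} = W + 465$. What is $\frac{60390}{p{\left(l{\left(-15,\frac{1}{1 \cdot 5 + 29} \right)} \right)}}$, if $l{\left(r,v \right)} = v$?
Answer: $\frac{1026630}{15811} \approx 64.931$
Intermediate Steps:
$p{\left(W \right)} = 930 + 2 W$ ($p{\left(W \right)} = 2 \left(W + 465\right) = 2 \left(465 + W\right) = 930 + 2 W$)
$\frac{60390}{p{\left(l{\left(-15,\frac{1}{1 \cdot 5 + 29} \right)} \right)}} = \frac{60390}{930 + \frac{2}{1 \cdot 5 + 29}} = \frac{60390}{930 + \frac{2}{5 + 29}} = \frac{60390}{930 + \frac{2}{34}} = \frac{60390}{930 + 2 \cdot \frac{1}{34}} = \frac{60390}{930 + \frac{1}{17}} = \frac{60390}{\frac{15811}{17}} = 60390 \cdot \frac{17}{15811} = \frac{1026630}{15811}$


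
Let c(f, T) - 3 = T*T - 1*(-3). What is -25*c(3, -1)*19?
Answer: -3325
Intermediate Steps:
c(f, T) = 6 + T² (c(f, T) = 3 + (T*T - 1*(-3)) = 3 + (T² + 3) = 3 + (3 + T²) = 6 + T²)
-25*c(3, -1)*19 = -25*(6 + (-1)²)*19 = -25*(6 + 1)*19 = -25*7*19 = -175*19 = -3325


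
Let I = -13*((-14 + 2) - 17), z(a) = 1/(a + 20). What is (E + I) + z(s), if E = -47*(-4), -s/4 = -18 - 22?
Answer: 101701/180 ≈ 565.01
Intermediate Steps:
s = 160 (s = -4*(-18 - 22) = -4*(-40) = 160)
z(a) = 1/(20 + a)
E = 188
I = 377 (I = -13*(-12 - 17) = -13*(-29) = 377)
(E + I) + z(s) = (188 + 377) + 1/(20 + 160) = 565 + 1/180 = 101701/180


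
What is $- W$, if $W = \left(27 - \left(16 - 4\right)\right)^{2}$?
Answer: $-225$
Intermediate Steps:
$W = 225$ ($W = \left(27 - 12\right)^{2} = 15^{2} = 225$)
$- W = \left(-1\right) 225 = -225$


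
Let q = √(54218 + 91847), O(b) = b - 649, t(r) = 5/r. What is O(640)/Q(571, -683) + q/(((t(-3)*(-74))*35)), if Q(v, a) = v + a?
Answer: 9/112 + 3*√146065/12950 ≈ 0.16889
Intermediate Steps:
Q(v, a) = a + v
O(b) = -649 + b
q = √146065 ≈ 382.18
O(640)/Q(571, -683) + q/(((t(-3)*(-74))*35)) = (-649 + 640)/(-683 + 571) + √146065/((((5/(-3))*(-74))*35)) = -9/(-112) + √146065/((((5*(-⅓))*(-74))*35)) = -9*(-1/112) + √146065/((-5/3*(-74)*35)) = 9/112 + √146065/(((370/3)*35)) = 9/112 + √146065/(12950/3) = 9/112 + √146065*(3/12950) = 9/112 + 3*√146065/12950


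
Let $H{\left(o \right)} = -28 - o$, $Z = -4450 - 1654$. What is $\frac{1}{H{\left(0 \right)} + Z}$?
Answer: $- \frac{1}{6132} \approx -0.00016308$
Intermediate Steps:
$Z = -6104$ ($Z = -4450 - 1654 = -6104$)
$\frac{1}{H{\left(0 \right)} + Z} = \frac{1}{\left(-28 - 0\right) - 6104} = \frac{1}{\left(-28 + 0\right) - 6104} = \frac{1}{-28 - 6104} = \frac{1}{-6132} = - \frac{1}{6132}$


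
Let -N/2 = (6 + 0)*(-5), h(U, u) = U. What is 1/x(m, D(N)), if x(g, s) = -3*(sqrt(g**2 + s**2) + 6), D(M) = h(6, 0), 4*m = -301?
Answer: 32/90601 - 4*sqrt(91177)/271803 ≈ -0.0040905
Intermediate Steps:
m = -301/4 (m = (1/4)*(-301) = -301/4 ≈ -75.250)
N = 60 (N = -2*(6 + 0)*(-5) = -12*(-5) = -2*(-30) = 60)
D(M) = 6
x(g, s) = -18 - 3*sqrt(g**2 + s**2) (x(g, s) = -3*(6 + sqrt(g**2 + s**2)) = -18 - 3*sqrt(g**2 + s**2))
1/x(m, D(N)) = 1/(-18 - 3*sqrt((-301/4)**2 + 6**2)) = 1/(-18 - 3*sqrt(90601/16 + 36)) = 1/(-18 - 3*sqrt(91177)/4)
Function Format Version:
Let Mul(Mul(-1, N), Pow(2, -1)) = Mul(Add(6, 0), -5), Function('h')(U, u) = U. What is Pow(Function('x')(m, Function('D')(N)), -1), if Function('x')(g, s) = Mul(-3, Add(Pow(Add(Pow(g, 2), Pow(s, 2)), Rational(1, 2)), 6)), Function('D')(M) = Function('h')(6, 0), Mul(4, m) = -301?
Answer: Add(Rational(32, 90601), Mul(Rational(-4, 271803), Pow(91177, Rational(1, 2)))) ≈ -0.0040905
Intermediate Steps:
m = Rational(-301, 4) (m = Mul(Rational(1, 4), -301) = Rational(-301, 4) ≈ -75.250)
N = 60 (N = Mul(-2, Mul(Add(6, 0), -5)) = Mul(-2, Mul(6, -5)) = Mul(-2, -30) = 60)
Function('D')(M) = 6
Function('x')(g, s) = Add(-18, Mul(-3, Pow(Add(Pow(g, 2), Pow(s, 2)), Rational(1, 2)))) (Function('x')(g, s) = Mul(-3, Add(6, Pow(Add(Pow(g, 2), Pow(s, 2)), Rational(1, 2)))) = Add(-18, Mul(-3, Pow(Add(Pow(g, 2), Pow(s, 2)), Rational(1, 2)))))
Pow(Function('x')(m, Function('D')(N)), -1) = Pow(Add(-18, Mul(-3, Pow(Add(Pow(Rational(-301, 4), 2), Pow(6, 2)), Rational(1, 2)))), -1) = Pow(Add(-18, Mul(-3, Pow(Add(Rational(90601, 16), 36), Rational(1, 2)))), -1) = Pow(Add(-18, Mul(-3, Pow(Rational(91177, 16), Rational(1, 2)))), -1) = Pow(Add(-18, Mul(-3, Mul(Rational(1, 4), Pow(91177, Rational(1, 2))))), -1) = Pow(Add(-18, Mul(Rational(-3, 4), Pow(91177, Rational(1, 2)))), -1)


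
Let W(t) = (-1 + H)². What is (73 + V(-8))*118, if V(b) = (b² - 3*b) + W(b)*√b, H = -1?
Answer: 18998 + 944*I*√2 ≈ 18998.0 + 1335.0*I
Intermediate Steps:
W(t) = 4 (W(t) = (-1 - 1)² = (-2)² = 4)
V(b) = b² - 3*b + 4*√b (V(b) = (b² - 3*b) + 4*√b = b² - 3*b + 4*√b)
(73 + V(-8))*118 = (73 + ((-8)² - 3*(-8) + 4*√(-8)))*118 = (73 + (64 + 24 + 4*(2*I*√2)))*118 = (73 + (64 + 24 + 8*I*√2))*118 = (73 + (88 + 8*I*√2))*118 = (161 + 8*I*√2)*118 = 18998 + 944*I*√2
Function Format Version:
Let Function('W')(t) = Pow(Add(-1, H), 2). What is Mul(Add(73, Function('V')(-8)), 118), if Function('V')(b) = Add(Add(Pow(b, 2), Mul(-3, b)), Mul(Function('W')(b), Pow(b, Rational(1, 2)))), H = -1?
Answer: Add(18998, Mul(944, I, Pow(2, Rational(1, 2)))) ≈ Add(18998., Mul(1335.0, I))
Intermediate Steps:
Function('W')(t) = 4 (Function('W')(t) = Pow(Add(-1, -1), 2) = Pow(-2, 2) = 4)
Function('V')(b) = Add(Pow(b, 2), Mul(-3, b), Mul(4, Pow(b, Rational(1, 2)))) (Function('V')(b) = Add(Add(Pow(b, 2), Mul(-3, b)), Mul(4, Pow(b, Rational(1, 2)))) = Add(Pow(b, 2), Mul(-3, b), Mul(4, Pow(b, Rational(1, 2)))))
Mul(Add(73, Function('V')(-8)), 118) = Mul(Add(73, Add(Pow(-8, 2), Mul(-3, -8), Mul(4, Pow(-8, Rational(1, 2))))), 118) = Mul(Add(73, Add(64, 24, Mul(4, Mul(2, I, Pow(2, Rational(1, 2)))))), 118) = Mul(Add(73, Add(64, 24, Mul(8, I, Pow(2, Rational(1, 2))))), 118) = Mul(Add(73, Add(88, Mul(8, I, Pow(2, Rational(1, 2))))), 118) = Mul(Add(161, Mul(8, I, Pow(2, Rational(1, 2)))), 118) = Add(18998, Mul(944, I, Pow(2, Rational(1, 2))))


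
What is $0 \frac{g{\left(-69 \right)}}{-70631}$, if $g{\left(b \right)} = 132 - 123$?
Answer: $0$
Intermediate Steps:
$g{\left(b \right)} = 9$
$0 \frac{g{\left(-69 \right)}}{-70631} = 0 \frac{9}{-70631} = 0 \cdot 9 \left(- \frac{1}{70631}\right) = 0 \left(- \frac{9}{70631}\right) = 0$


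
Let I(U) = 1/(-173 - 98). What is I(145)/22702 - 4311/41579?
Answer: -26522356841/255804070118 ≈ -0.10368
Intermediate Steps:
I(U) = -1/271 (I(U) = 1/(-271) = -1/271)
I(145)/22702 - 4311/41579 = -1/271/22702 - 4311/41579 = -1/271*1/22702 - 4311*1/41579 = -1/6152242 - 4311/41579 = -26522356841/255804070118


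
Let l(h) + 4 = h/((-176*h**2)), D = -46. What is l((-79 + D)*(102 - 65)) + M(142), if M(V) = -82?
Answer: -70003999/814000 ≈ -86.000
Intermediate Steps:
l(h) = -4 - 1/(176*h) (l(h) = -4 + h/((-176*h**2)) = -4 + h*(-1/(176*h**2)) = -4 - 1/(176*h))
l((-79 + D)*(102 - 65)) + M(142) = (-4 - 1/((-79 - 46)*(102 - 65))/176) - 82 = (-4 - 1/(176*((-125*37)))) - 82 = (-4 - 1/176/(-4625)) - 82 = (-4 - 1/176*(-1/4625)) - 82 = (-4 + 1/814000) - 82 = -3255999/814000 - 82 = -70003999/814000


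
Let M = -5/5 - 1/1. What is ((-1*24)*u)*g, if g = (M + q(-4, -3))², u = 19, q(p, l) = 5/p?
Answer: -9633/2 ≈ -4816.5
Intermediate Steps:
M = -2 (M = -5*⅕ - 1*1 = -1 - 1 = -2)
g = 169/16 (g = (-2 + 5/(-4))² = (-2 + 5*(-¼))² = (-2 - 5/4)² = (-13/4)² = 169/16 ≈ 10.563)
((-1*24)*u)*g = (-1*24*19)*(169/16) = -24*19*(169/16) = -456*169/16 = -9633/2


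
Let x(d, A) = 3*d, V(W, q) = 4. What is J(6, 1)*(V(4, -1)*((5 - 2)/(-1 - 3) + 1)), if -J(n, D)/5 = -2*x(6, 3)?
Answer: 180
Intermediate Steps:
J(n, D) = 180 (J(n, D) = -(-10)*3*6 = -(-10)*18 = -5*(-36) = 180)
J(6, 1)*(V(4, -1)*((5 - 2)/(-1 - 3) + 1)) = 180*(4*((5 - 2)/(-1 - 3) + 1)) = 180*(4*(3/(-4) + 1)) = 180*(4*(3*(-¼) + 1)) = 180*(4*(-¾ + 1)) = 180*(4*(¼)) = 180*1 = 180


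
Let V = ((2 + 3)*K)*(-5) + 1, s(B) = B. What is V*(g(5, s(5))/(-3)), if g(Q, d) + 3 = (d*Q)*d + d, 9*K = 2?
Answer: 5207/27 ≈ 192.85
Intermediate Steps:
K = 2/9 (K = (⅑)*2 = 2/9 ≈ 0.22222)
g(Q, d) = -3 + d + Q*d² (g(Q, d) = -3 + ((d*Q)*d + d) = -3 + ((Q*d)*d + d) = -3 + (Q*d² + d) = -3 + (d + Q*d²) = -3 + d + Q*d²)
V = -41/9 (V = ((2 + 3)*(2/9))*(-5) + 1 = (5*(2/9))*(-5) + 1 = (10/9)*(-5) + 1 = -50/9 + 1 = -41/9 ≈ -4.5556)
V*(g(5, s(5))/(-3)) = -41*(-3 + 5 + 5*5²)/(9*(-3)) = -41*(-3 + 5 + 5*25)*(-1)/(9*3) = -41*(-3 + 5 + 125)*(-1)/(9*3) = -5207*(-1)/(9*3) = -41/9*(-127/3) = 5207/27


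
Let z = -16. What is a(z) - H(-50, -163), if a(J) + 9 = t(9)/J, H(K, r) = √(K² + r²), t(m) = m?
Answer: -153/16 - √29069 ≈ -180.06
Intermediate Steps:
a(J) = -9 + 9/J
a(z) - H(-50, -163) = (-9 + 9/(-16)) - √((-50)² + (-163)²) = (-9 + 9*(-1/16)) - √(2500 + 26569) = (-9 - 9/16) - √29069 = -153/16 - √29069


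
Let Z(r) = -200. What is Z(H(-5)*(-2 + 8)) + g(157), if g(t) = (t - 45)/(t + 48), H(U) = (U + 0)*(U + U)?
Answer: -40888/205 ≈ -199.45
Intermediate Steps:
H(U) = 2*U² (H(U) = U*(2*U) = 2*U²)
g(t) = (-45 + t)/(48 + t)
Z(H(-5)*(-2 + 8)) + g(157) = -200 + (-45 + 157)/(48 + 157) = -200 + 112/205 = -40888/205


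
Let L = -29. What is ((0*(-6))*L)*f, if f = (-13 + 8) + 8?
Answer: 0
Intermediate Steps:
f = 3 (f = -5 + 8 = 3)
((0*(-6))*L)*f = ((0*(-6))*(-29))*3 = (0*(-29))*3 = 0*3 = 0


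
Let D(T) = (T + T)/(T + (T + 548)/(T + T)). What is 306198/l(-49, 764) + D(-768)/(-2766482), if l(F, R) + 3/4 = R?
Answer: 499541571707818968/1245191364062461 ≈ 401.18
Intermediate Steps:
D(T) = 2*T/(T + (548 + T)/(2*T)) (D(T) = (2*T)/(T + (548 + T)/((2*T))) = (2*T)/(T + (548 + T)*(1/(2*T))) = (2*T)/(T + (548 + T)/(2*T)) = 2*T/(T + (548 + T)/(2*T)))
l(F, R) = -3/4 + R
306198/l(-49, 764) + D(-768)/(-2766482) = 306198/(-3/4 + 764) + (4*(-768)**2/(548 - 768 + 2*(-768)**2))/(-2766482) = 306198/(3053/4) + (4*589824/(548 - 768 + 2*589824))*(-1/2766482) = 306198*(4/3053) + (4*589824/(548 - 768 + 1179648))*(-1/2766482) = 1224792/3053 + (4*589824/1179428)*(-1/2766482) = 1224792/3053 + (4*589824*(1/1179428))*(-1/2766482) = 1224792/3053 + (589824/294857)*(-1/2766482) = 1224792/3053 - 294912/407858291537 = 499541571707818968/1245191364062461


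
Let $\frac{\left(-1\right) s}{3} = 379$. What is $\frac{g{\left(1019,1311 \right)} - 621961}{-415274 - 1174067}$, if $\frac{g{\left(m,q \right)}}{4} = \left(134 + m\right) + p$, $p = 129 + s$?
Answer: $\frac{621381}{1589341} \approx 0.39097$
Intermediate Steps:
$s = -1137$ ($s = \left(-3\right) 379 = -1137$)
$p = -1008$ ($p = 129 - 1137 = -1008$)
$g{\left(m,q \right)} = -3496 + 4 m$ ($g{\left(m,q \right)} = 4 \left(\left(134 + m\right) - 1008\right) = 4 \left(-874 + m\right) = -3496 + 4 m$)
$\frac{g{\left(1019,1311 \right)} - 621961}{-415274 - 1174067} = \frac{\left(-3496 + 4 \cdot 1019\right) - 621961}{-415274 - 1174067} = \frac{\left(-3496 + 4076\right) - 621961}{-1589341} = \left(580 - 621961\right) \left(- \frac{1}{1589341}\right) = \left(-621381\right) \left(- \frac{1}{1589341}\right) = \frac{621381}{1589341}$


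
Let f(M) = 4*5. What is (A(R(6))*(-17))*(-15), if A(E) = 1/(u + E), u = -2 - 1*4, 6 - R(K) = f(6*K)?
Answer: -51/4 ≈ -12.750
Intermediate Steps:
f(M) = 20
R(K) = -14 (R(K) = 6 - 1*20 = 6 - 20 = -14)
u = -6 (u = -2 - 4 = -6)
A(E) = 1/(-6 + E)
(A(R(6))*(-17))*(-15) = (-17/(-6 - 14))*(-15) = (-17/(-20))*(-15) = -1/20*(-17)*(-15) = (17/20)*(-15) = -51/4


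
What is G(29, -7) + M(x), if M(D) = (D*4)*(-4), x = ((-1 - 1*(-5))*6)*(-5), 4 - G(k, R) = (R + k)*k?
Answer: 1286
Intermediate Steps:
G(k, R) = 4 - k*(R + k) (G(k, R) = 4 - (R + k)*k = 4 - k*(R + k))
x = -120 (x = ((-1 + 5)*6)*(-5) = (4*6)*(-5) = 24*(-5) = -120)
M(D) = -16*D (M(D) = (4*D)*(-4) = -16*D)
G(29, -7) + M(x) = (4 - 1*29² - 1*(-7)*29) - 16*(-120) = (4 - 1*841 + 203) + 1920 = (4 - 841 + 203) + 1920 = -634 + 1920 = 1286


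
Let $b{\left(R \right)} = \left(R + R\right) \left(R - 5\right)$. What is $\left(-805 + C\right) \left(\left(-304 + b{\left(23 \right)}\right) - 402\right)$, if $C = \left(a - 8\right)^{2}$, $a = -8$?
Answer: $-66978$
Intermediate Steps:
$b{\left(R \right)} = 2 R \left(-5 + R\right)$
$C = 256$ ($C = \left(-8 - 8\right)^{2} = \left(-16\right)^{2} = 256$)
$\left(-805 + C\right) \left(\left(-304 + b{\left(23 \right)}\right) - 402\right) = \left(-805 + 256\right) \left(\left(-304 + 2 \cdot 23 \left(-5 + 23\right)\right) - 402\right) = - 549 \left(\left(-304 + 2 \cdot 23 \cdot 18\right) - 402\right) = - 549 \left(\left(-304 + 828\right) - 402\right) = - 549 \left(524 - 402\right) = \left(-549\right) 122 = -66978$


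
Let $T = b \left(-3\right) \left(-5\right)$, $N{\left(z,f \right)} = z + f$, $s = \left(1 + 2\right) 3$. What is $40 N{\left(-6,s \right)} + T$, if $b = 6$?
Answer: $210$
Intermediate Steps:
$s = 9$ ($s = 3 \cdot 3 = 9$)
$N{\left(z,f \right)} = f + z$
$T = 90$ ($T = 6 \left(-3\right) \left(-5\right) = \left(-18\right) \left(-5\right) = 90$)
$40 N{\left(-6,s \right)} + T = 40 \left(9 - 6\right) + 90 = 40 \cdot 3 + 90 = 120 + 90 = 210$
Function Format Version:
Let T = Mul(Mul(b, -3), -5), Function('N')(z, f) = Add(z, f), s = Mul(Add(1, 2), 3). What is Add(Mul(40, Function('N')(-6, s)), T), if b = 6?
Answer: 210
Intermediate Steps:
s = 9 (s = Mul(3, 3) = 9)
Function('N')(z, f) = Add(f, z)
T = 90 (T = Mul(Mul(6, -3), -5) = Mul(-18, -5) = 90)
Add(Mul(40, Function('N')(-6, s)), T) = Add(Mul(40, Add(9, -6)), 90) = Add(Mul(40, 3), 90) = Add(120, 90) = 210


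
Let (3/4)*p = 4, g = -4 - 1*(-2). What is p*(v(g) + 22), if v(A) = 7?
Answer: 464/3 ≈ 154.67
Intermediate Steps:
g = -2 (g = -4 + 2 = -2)
p = 16/3 (p = (4/3)*4 = 16/3 ≈ 5.3333)
p*(v(g) + 22) = 16*(7 + 22)/3 = (16/3)*29 = 464/3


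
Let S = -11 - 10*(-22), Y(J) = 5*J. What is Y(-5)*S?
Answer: -5225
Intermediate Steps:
S = 209 (S = -11 + 220 = 209)
Y(-5)*S = (5*(-5))*209 = -25*209 = -5225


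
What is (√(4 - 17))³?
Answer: -13*I*√13 ≈ -46.872*I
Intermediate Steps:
(√(4 - 17))³ = (√(-13))³ = (I*√13)³ = -13*I*√13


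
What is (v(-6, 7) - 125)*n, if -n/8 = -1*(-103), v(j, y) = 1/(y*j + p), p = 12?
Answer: 1545412/15 ≈ 1.0303e+5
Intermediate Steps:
v(j, y) = 1/(12 + j*y) (v(j, y) = 1/(y*j + 12) = 1/(j*y + 12) = 1/(12 + j*y))
n = -824 (n = -(-8)*(-103) = -8*103 = -824)
(v(-6, 7) - 125)*n = (1/(12 - 6*7) - 125)*(-824) = (1/(12 - 42) - 125)*(-824) = (1/(-30) - 125)*(-824) = (-1/30 - 125)*(-824) = -3751/30*(-824) = 1545412/15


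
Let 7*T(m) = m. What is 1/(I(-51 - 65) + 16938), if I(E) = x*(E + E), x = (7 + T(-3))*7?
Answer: 1/6266 ≈ 0.00015959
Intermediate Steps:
T(m) = m/7
x = 46 (x = (7 + (1/7)*(-3))*7 = (7 - 3/7)*7 = (46/7)*7 = 46)
I(E) = 92*E (I(E) = 46*(E + E) = 46*(2*E) = 92*E)
1/(I(-51 - 65) + 16938) = 1/(92*(-51 - 65) + 16938) = 1/(92*(-116) + 16938) = 1/(-10672 + 16938) = 1/6266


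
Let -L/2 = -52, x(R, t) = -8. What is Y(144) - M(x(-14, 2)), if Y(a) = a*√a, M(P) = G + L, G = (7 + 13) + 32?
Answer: 1572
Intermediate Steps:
G = 52 (G = 20 + 32 = 52)
L = 104 (L = -2*(-52) = 104)
M(P) = 156 (M(P) = 52 + 104 = 156)
Y(a) = a^(3/2)
Y(144) - M(x(-14, 2)) = 144^(3/2) - 1*156 = 1728 - 156 = 1572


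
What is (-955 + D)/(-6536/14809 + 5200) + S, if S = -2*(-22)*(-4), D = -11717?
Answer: -156133024/875003 ≈ -178.44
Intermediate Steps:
S = -176 (S = 44*(-4) = -176)
(-955 + D)/(-6536/14809 + 5200) + S = (-955 - 11717)/(-6536/14809 + 5200) - 176 = -12672/(-6536*1/14809 + 5200) - 176 = -12672/(-6536/14809 + 5200) - 176 = -12672/77000264/14809 - 176 = -12672*14809/77000264 - 176 = -2132496/875003 - 176 = -156133024/875003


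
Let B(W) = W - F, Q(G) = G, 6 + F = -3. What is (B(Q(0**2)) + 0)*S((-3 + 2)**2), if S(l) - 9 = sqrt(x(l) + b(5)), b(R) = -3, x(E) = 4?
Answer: 90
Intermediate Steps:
F = -9 (F = -6 - 3 = -9)
B(W) = 9 + W (B(W) = W - 1*(-9) = W + 9 = 9 + W)
S(l) = 10 (S(l) = 9 + sqrt(4 - 3) = 9 + sqrt(1) = 9 + 1 = 10)
(B(Q(0**2)) + 0)*S((-3 + 2)**2) = ((9 + 0**2) + 0)*10 = ((9 + 0) + 0)*10 = (9 + 0)*10 = 9*10 = 90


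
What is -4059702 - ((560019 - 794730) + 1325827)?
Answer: -5150818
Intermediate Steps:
-4059702 - ((560019 - 794730) + 1325827) = -4059702 - (-234711 + 1325827) = -4059702 - 1*1091116 = -4059702 - 1091116 = -5150818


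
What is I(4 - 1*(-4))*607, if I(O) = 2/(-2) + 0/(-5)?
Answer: -607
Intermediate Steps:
I(O) = -1 (I(O) = 2*(-½) + 0*(-⅕) = -1 + 0 = -1)
I(4 - 1*(-4))*607 = -1*607 = -607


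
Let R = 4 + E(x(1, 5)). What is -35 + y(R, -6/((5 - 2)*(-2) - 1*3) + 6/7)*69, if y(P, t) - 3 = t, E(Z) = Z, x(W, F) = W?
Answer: 1940/7 ≈ 277.14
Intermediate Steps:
R = 5 (R = 4 + 1 = 5)
y(P, t) = 3 + t
-35 + y(R, -6/((5 - 2)*(-2) - 1*3) + 6/7)*69 = -35 + (3 + (-6/((5 - 2)*(-2) - 1*3) + 6/7))*69 = -35 + (3 + (-6/(3*(-2) - 3) + 6*(⅐)))*69 = -35 + (3 + (-6/(-6 - 3) + 6/7))*69 = -35 + (3 + (-6/(-9) + 6/7))*69 = -35 + (3 + (-6*(-⅑) + 6/7))*69 = -35 + (3 + (⅔ + 6/7))*69 = -35 + (3 + 32/21)*69 = -35 + (95/21)*69 = -35 + 2185/7 = 1940/7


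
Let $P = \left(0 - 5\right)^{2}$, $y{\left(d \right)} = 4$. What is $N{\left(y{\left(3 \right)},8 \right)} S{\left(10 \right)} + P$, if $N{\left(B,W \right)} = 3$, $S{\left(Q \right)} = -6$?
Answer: $7$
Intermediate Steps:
$P = 25$ ($P = \left(-5\right)^{2} = 25$)
$N{\left(y{\left(3 \right)},8 \right)} S{\left(10 \right)} + P = 3 \left(-6\right) + 25 = -18 + 25 = 7$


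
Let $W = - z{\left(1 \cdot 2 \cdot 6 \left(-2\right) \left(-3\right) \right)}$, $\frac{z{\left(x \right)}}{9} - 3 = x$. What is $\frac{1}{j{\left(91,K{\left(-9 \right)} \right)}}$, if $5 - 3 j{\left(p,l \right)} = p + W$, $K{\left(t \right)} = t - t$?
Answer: $\frac{3}{589} \approx 0.0050934$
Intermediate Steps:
$z{\left(x \right)} = 27 + 9 x$
$W = -675$ ($W = - (27 + 9 \cdot 1 \cdot 2 \cdot 6 \left(-2\right) \left(-3\right)) = - (27 + 9 \cdot 2 \cdot 6 \left(-2\right) \left(-3\right)) = - (27 + 9 \cdot 12 \left(-2\right) \left(-3\right)) = - (27 + 9 \left(\left(-24\right) \left(-3\right)\right)) = - (27 + 9 \cdot 72) = - (27 + 648) = \left(-1\right) 675 = -675$)
$K{\left(t \right)} = 0$
$j{\left(p,l \right)} = \frac{680}{3} - \frac{p}{3}$ ($j{\left(p,l \right)} = \frac{5}{3} - \frac{p - 675}{3} = \frac{5}{3} - \frac{-675 + p}{3} = \frac{5}{3} - \left(-225 + \frac{p}{3}\right) = \frac{680}{3} - \frac{p}{3}$)
$\frac{1}{j{\left(91,K{\left(-9 \right)} \right)}} = \frac{1}{\frac{680}{3} - \frac{91}{3}} = \frac{1}{\frac{589}{3}} = \frac{3}{589}$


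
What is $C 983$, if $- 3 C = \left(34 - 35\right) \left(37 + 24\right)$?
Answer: $\frac{59963}{3} \approx 19988.0$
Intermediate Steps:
$C = \frac{61}{3}$ ($C = - \frac{\left(34 - 35\right) \left(37 + 24\right)}{3} = - \frac{\left(-1\right) 61}{3} = \left(- \frac{1}{3}\right) \left(-61\right) = \frac{61}{3} \approx 20.333$)
$C 983 = \frac{61}{3} \cdot 983 = \frac{59963}{3}$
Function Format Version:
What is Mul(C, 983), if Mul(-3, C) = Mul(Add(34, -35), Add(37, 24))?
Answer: Rational(59963, 3) ≈ 19988.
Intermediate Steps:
C = Rational(61, 3) (C = Mul(Rational(-1, 3), Mul(Add(34, -35), Add(37, 24))) = Mul(Rational(-1, 3), Mul(-1, 61)) = Mul(Rational(-1, 3), -61) = Rational(61, 3) ≈ 20.333)
Mul(C, 983) = Mul(Rational(61, 3), 983) = Rational(59963, 3)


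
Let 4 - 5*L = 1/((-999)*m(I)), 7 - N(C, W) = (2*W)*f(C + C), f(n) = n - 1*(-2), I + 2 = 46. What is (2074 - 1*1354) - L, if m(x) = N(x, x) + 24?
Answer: 28340475157/39405555 ≈ 719.20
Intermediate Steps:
I = 44 (I = -2 + 46 = 44)
f(n) = 2 + n (f(n) = n + 2 = 2 + n)
N(C, W) = 7 - 2*W*(2 + 2*C) (N(C, W) = 7 - 2*W*(2 + (C + C)) = 7 - 2*W*(2 + 2*C))
m(x) = 31 - 4*x*(1 + x) (m(x) = (7 - 4*x*(1 + x)) + 24 = 31 - 4*x*(1 + x))
L = 31524443/39405555 (L = ⅘ - 1/(5*(-999)*(31 - 4*44*(1 + 44))) = ⅘ - (-1)/(4995*(31 - 4*44*45)) = ⅘ - (-1)/(4995*(31 - 7920)) = ⅘ - (-1)/(4995*(-7889)) = ⅘ - (-1)*(-1)/(4995*7889) = ⅘ - ⅕*1/7881111 = ⅘ - 1/39405555 = 31524443/39405555 ≈ 0.80000)
(2074 - 1*1354) - L = (2074 - 1*1354) - 1*31524443/39405555 = (2074 - 1354) - 31524443/39405555 = 720 - 31524443/39405555 = 28340475157/39405555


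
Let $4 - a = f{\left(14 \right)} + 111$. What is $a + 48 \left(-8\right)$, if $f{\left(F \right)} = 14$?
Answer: $-505$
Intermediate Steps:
$a = -121$ ($a = 4 - \left(14 + 111\right) = 4 - 125 = -121$)
$a + 48 \left(-8\right) = -121 + 48 \left(-8\right) = -121 - 384 = -505$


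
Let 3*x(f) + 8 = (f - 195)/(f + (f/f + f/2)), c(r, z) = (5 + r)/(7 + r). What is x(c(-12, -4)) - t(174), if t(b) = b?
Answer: -6122/31 ≈ -197.48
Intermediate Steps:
c(r, z) = (5 + r)/(7 + r)
x(f) = -8/3 + (-195 + f)/(3*(1 + 3*f/2)) (x(f) = -8/3 + ((f - 195)/(f + (f/f + f/2)))/3 = -8/3 + ((-195 + f)/(f + (1 + f*(½))))/3 = -8/3 + ((-195 + f)/(f + (1 + f/2)))/3 = -8/3 + ((-195 + f)/(1 + 3*f/2))/3 = -8/3 + (-195 + f)/(3*(1 + 3*f/2)))
x(c(-12, -4)) - t(174) = 2*(-203 - 11*(5 - 12)/(7 - 12))/(3*(2 + 3*((5 - 12)/(7 - 12)))) - 1*174 = 2*(-203 - 11*(-7)/(-5))/(3*(2 + 3*(-7/(-5)))) - 174 = 2*(-203 - (-11)*(-7)/5)/(3*(2 + 3*(-⅕*(-7)))) - 174 = 2*(-203 - 11*7/5)/(3*(2 + 3*(7/5))) - 174 = 2*(-203 - 77/5)/(3*(2 + 21/5)) - 174 = (⅔)*(-1092/5)/(31/5) - 174 = (⅔)*(5/31)*(-1092/5) - 174 = -728/31 - 174 = -6122/31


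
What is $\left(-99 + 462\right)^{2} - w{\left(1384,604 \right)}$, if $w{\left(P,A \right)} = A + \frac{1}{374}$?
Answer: $\frac{49055709}{374} \approx 1.3117 \cdot 10^{5}$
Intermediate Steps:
$w{\left(P,A \right)} = \frac{1}{374} + A$ ($w{\left(P,A \right)} = A + \frac{1}{374} = \frac{1}{374} + A$)
$\left(-99 + 462\right)^{2} - w{\left(1384,604 \right)} = \left(-99 + 462\right)^{2} - \left(\frac{1}{374} + 604\right) = 363^{2} - \frac{225897}{374} = 131769 - \frac{225897}{374} = \frac{49055709}{374}$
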